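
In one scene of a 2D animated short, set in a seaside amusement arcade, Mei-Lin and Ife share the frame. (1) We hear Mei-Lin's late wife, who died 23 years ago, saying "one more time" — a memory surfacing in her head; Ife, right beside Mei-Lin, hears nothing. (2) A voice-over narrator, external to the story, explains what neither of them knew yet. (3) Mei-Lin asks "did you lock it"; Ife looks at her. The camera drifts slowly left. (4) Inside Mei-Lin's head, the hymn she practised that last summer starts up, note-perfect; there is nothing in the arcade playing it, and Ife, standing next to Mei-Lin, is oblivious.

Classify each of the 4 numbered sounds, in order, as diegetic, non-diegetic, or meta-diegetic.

(1) is meta-diegetic: it's Mei-Lin's recollection rendered as sound; the other character can't hear it.
(2) external voice-over — not a character, not heard by anyone in the scene → non-diegetic.
Sound (3): Mei-Lin is a character speaking aloud in the scene, so diegetic.
Sound (4): remembered music, private to Mei-Lin — Ife is oblivious because it isn't in the room, so meta-diegetic.

meta-diegetic, non-diegetic, diegetic, meta-diegetic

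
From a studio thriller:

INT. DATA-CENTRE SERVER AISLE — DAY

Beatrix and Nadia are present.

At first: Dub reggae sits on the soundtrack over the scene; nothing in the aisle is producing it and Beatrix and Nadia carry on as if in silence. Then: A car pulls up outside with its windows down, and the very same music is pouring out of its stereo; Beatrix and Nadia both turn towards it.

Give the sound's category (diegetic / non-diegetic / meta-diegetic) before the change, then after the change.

non-diegetic, diegetic

Before the change: no in-world source exists and no character can hear it — underscore → non-diegetic.
After the change: the car stereo is now a real source in the story world and the characters hear it → diegetic.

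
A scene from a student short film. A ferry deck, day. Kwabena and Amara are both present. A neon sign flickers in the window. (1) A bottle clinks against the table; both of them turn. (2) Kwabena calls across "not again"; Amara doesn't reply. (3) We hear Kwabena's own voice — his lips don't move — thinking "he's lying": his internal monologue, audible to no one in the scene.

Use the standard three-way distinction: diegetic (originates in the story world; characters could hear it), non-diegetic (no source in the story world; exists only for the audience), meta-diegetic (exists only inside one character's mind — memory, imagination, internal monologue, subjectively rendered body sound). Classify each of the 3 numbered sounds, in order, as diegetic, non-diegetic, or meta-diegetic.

diegetic, diegetic, meta-diegetic

(1) is diegetic: an in-world source (a bottle); characters could hear it.
Sound (2): on-screen dialogue — Kwabena speaks and Amara is there to hear, so diegetic.
Sound (3): Kwabena's thought-voice: a private mental sound no other character can hear, so meta-diegetic.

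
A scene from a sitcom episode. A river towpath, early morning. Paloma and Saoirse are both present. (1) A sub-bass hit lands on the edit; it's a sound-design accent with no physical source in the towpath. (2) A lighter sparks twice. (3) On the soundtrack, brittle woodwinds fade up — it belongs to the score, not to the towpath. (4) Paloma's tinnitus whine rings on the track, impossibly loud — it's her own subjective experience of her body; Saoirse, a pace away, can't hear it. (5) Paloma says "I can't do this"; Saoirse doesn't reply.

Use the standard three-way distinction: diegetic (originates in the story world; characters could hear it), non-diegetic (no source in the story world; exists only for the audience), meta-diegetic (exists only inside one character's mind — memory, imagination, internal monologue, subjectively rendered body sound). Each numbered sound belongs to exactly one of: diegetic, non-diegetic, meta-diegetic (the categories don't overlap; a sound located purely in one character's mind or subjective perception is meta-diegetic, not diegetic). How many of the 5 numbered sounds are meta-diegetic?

(1) nothing in the scene produces it; it's an accent added for the audience → non-diegetic.
(2) an in-world source (a lighter); characters could hear it → diegetic.
Sound (3): it has no source in the story world and no character can hear it — it's underscore, so non-diegetic.
(4) is meta-diegetic: a subjective body sound — Paloma's private perception, inaudible to Saoirse.
(5) is diegetic: on-screen dialogue — Paloma speaks and Saoirse is there to hear.
Meta-diegetic: (4) — that's 1.

1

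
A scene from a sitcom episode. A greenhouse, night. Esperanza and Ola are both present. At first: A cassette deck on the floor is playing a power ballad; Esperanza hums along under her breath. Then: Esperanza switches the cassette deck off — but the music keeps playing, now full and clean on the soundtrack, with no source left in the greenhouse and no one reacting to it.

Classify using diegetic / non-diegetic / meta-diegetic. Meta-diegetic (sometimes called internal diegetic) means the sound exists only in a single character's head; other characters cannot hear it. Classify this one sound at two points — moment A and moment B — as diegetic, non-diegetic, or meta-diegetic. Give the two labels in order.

diegetic, non-diegetic

Moment A: a cassette deck is a real in-scene source and Esperanza reacts to it → diegetic.
Moment B: there is no longer any in-world source and no one can hear it — it has become underscore → non-diegetic.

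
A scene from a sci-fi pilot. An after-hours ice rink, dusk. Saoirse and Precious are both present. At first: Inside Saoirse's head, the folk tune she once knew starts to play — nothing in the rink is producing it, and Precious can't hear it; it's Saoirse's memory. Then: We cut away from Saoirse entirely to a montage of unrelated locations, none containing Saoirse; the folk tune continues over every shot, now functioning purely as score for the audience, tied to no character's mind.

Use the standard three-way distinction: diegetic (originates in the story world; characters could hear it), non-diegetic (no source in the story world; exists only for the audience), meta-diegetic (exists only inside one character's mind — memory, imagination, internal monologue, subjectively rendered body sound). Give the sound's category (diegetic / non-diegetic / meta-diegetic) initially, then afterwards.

Initially: the music lives inside Saoirse's mind alone; Precious can't hear it → meta-diegetic.
Afterwards: once it plays over shots Saoirse isn't in, detached from any character's subjectivity, it's conventional underscore → non-diegetic.

meta-diegetic, non-diegetic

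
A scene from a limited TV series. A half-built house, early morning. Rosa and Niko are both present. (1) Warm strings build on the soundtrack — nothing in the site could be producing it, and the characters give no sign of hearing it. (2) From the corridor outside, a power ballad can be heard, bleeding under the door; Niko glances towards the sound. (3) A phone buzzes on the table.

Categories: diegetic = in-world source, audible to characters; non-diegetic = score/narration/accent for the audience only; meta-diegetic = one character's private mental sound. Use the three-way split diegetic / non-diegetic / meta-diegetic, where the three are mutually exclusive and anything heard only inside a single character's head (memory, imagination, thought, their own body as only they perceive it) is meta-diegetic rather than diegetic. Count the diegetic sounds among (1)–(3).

(1) it has no source in the story world and no character can hear it — it's underscore → non-diegetic.
Sound (2): off-screen diegetic: the source is out of frame but still in the story's space, so diegetic.
(3) a phone is a real object/event in the scene's world → diegetic.
So 2 of the 3 are diegetic: (2), (3).

2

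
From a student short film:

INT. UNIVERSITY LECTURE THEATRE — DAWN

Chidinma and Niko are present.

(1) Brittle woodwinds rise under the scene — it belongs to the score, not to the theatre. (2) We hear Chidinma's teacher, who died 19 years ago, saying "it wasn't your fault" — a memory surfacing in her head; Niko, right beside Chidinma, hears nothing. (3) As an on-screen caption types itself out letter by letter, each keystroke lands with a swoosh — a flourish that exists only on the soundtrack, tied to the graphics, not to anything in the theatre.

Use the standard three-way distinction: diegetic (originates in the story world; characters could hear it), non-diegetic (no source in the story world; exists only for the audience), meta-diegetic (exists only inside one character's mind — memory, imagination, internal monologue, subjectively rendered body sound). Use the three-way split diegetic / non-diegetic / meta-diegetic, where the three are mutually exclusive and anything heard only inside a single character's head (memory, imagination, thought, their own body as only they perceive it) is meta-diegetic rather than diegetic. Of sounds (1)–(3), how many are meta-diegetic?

(1) nothing in the theatre produces it and the characters don't hear it — pure soundtrack → non-diegetic.
(2) a remembered line, private to Chidinma — not present in the room, not audible to Niko → meta-diegetic.
Sound (3): it accompanies on-screen graphics, not anything inside the story world, so non-diegetic.
Meta-diegetic: (2) — that's 1.

1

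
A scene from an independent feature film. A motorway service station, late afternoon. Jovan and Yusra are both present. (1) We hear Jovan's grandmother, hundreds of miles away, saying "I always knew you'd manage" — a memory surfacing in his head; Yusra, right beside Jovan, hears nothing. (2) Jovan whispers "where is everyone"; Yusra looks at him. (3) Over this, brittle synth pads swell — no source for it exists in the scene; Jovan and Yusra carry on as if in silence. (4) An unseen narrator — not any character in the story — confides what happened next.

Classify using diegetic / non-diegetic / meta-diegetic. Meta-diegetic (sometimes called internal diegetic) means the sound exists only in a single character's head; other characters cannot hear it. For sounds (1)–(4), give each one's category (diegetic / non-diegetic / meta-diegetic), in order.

Sound (1): a remembered line, private to Jovan — not present in the room, not audible to Yusra, so meta-diegetic.
(2) spoken by a character present in the story world → diegetic.
(3) it has no source in the story world and no character can hear it — it's underscore → non-diegetic.
Sound (4): commentary laid over the scene from outside the fiction, so non-diegetic.

meta-diegetic, diegetic, non-diegetic, non-diegetic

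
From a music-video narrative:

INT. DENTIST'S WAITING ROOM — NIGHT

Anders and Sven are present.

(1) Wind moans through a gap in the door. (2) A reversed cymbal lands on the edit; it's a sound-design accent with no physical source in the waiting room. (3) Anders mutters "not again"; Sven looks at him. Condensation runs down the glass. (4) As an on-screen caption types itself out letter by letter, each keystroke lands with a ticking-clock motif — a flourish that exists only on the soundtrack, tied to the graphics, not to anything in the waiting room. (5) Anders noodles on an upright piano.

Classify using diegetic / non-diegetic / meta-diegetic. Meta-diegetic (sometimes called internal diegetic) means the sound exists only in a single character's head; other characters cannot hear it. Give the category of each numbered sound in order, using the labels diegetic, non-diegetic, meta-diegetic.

diegetic, non-diegetic, diegetic, non-diegetic, diegetic

(1) is diegetic: it's the actual ambient sound of the location.
Sound (2): it's a sound-design accent with no in-world source; no one in the scene can hear it, so non-diegetic.
(3) is diegetic: on-screen dialogue — Anders speaks and Sven is there to hear.
(4) it accompanies on-screen graphics, not anything inside the story world → non-diegetic.
Sound (5): Anders is producing the music live, in the story world, so diegetic.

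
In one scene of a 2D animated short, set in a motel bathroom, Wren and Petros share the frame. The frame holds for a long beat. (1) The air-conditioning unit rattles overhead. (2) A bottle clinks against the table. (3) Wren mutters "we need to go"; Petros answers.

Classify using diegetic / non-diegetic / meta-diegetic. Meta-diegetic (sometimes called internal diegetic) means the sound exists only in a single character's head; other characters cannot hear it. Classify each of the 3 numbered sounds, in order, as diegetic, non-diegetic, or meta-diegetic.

diegetic, diegetic, diegetic

(1) ambient/room sound belonging to the story's physical space → diegetic.
Sound (2): the sound comes from a bottle physically present in the location, so diegetic.
(3) is diegetic: spoken by a character present in the story world.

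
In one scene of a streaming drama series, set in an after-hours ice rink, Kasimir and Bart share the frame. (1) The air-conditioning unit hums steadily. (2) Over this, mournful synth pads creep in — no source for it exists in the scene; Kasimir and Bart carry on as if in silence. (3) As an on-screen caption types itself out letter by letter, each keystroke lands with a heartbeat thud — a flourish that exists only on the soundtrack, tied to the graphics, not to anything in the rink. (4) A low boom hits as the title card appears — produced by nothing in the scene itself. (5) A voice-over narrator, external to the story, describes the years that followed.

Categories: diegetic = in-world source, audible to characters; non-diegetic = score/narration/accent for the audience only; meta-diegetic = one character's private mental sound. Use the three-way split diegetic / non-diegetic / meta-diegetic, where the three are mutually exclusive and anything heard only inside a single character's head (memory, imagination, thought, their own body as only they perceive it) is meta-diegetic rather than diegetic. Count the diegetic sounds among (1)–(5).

(1) it's the actual ambient sound of the location → diegetic.
Sound (2): nothing in the rink produces it and the characters don't hear it — pure soundtrack, so non-diegetic.
Sound (3): sound married to a title/caption — outside the diegesis by definition, so non-diegetic.
Sound (4): an editorial stinger — it belongs to the cut, not the story world, so non-diegetic.
(5) is non-diegetic: external voice-over — not a character, not heard by anyone in the scene.
Diegetic: (1) — that's 1.

1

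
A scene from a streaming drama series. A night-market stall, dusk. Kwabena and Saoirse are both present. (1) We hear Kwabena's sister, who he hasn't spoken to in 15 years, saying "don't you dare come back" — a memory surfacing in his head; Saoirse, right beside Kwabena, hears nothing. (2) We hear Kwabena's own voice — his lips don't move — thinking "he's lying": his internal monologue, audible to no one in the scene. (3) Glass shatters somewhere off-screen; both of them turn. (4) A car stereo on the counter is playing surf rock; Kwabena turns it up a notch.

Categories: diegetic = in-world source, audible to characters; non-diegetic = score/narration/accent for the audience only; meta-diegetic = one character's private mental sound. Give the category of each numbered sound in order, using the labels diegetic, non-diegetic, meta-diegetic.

(1) a remembered line, private to Kwabena — not present in the room, not audible to Saoirse → meta-diegetic.
(2) internal monologue — inside Kwabena's mind, not spoken into the scene → meta-diegetic.
(3) the sound comes from glass physically present in the location → diegetic.
(4) a car stereo is a physical source in the scene and Kwabena reacts to it → diegetic.

meta-diegetic, meta-diegetic, diegetic, diegetic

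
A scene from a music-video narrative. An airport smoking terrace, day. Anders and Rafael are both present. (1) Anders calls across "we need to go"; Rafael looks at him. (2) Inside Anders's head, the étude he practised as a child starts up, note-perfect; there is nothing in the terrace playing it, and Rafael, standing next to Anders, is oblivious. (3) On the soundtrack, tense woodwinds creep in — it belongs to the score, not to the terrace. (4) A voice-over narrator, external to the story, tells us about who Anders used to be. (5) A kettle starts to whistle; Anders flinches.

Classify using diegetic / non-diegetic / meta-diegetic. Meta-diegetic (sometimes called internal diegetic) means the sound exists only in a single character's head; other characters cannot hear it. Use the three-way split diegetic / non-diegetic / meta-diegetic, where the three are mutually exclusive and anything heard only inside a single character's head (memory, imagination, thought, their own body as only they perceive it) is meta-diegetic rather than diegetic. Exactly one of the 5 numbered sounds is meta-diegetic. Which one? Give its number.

2

(1) Anders is a character speaking aloud in the scene → diegetic.
(2) is meta-diegetic: the music is a memory playing inside Anders's mind alone; no real-world source, Rafael can't hear it.
(3) is non-diegetic: score with no on-screen or off-screen source; it exists for the audience alone.
Sound (4): external voice-over — not a character, not heard by anyone in the scene, so non-diegetic.
(5) is diegetic: an in-world source (a kettle); characters could hear it.
Only (2) is meta-diegetic.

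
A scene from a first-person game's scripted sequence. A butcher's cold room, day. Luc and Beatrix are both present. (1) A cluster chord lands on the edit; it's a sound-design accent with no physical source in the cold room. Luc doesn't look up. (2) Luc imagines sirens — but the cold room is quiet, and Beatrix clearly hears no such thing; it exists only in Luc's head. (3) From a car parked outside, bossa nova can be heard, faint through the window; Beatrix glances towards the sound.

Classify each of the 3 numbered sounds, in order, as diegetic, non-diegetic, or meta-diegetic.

non-diegetic, meta-diegetic, diegetic

(1) is non-diegetic: nothing in the scene produces it; it's an accent added for the audience.
Sound (2): Luc alone 'hears' it — an imagined sound, not present in the space, so meta-diegetic.
(3) is diegetic: it's coming from a car parked outside — a location within the story world — and Beatrix reacts.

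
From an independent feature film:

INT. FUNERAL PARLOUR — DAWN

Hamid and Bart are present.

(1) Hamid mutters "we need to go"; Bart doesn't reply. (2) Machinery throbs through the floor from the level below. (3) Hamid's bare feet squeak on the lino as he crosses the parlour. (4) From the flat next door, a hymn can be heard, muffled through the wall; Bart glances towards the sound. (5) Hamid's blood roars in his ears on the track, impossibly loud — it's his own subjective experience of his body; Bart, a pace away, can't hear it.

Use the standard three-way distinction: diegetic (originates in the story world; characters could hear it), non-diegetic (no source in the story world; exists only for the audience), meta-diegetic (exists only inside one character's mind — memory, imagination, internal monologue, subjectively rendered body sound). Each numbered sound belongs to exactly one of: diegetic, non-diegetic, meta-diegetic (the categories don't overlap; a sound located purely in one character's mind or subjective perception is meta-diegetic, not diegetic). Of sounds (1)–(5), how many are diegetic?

(1) is diegetic: spoken by a character present in the story world.
Sound (2): it's the actual ambient sound of the location, so diegetic.
(3) Hamid's footsteps are produced in the story world → diegetic.
Sound (4): off-screen diegetic: the source is out of frame but still in the story's space, so diegetic.
(5) is meta-diegetic: point-of-audition from inside Hamid's body; not a sound in the room.
So 4 of the 5 are diegetic: (1), (2), (3), (4).

4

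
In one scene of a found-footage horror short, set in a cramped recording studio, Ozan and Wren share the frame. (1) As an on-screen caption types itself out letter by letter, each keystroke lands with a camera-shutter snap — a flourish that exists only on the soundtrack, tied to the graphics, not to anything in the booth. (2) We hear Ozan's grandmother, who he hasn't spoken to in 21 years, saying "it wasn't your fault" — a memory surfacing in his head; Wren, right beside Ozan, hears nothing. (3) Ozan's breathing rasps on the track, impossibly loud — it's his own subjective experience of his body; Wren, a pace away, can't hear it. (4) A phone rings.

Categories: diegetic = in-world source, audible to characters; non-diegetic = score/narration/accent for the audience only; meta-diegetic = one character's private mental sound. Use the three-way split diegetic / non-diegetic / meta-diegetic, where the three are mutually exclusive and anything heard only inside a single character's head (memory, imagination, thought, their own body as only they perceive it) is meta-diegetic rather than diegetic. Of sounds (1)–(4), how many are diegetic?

Sound (1): sound married to a title/caption — outside the diegesis by definition, so non-diegetic.
(2) is meta-diegetic: it's Ozan's recollection rendered as sound; the other character can't hear it.
Sound (3): point-of-audition from inside Ozan's body; not a sound in the room, so meta-diegetic.
(4) is diegetic: a phone is a real object/event in the scene's world.
Diegetic: (4) — that's 1.

1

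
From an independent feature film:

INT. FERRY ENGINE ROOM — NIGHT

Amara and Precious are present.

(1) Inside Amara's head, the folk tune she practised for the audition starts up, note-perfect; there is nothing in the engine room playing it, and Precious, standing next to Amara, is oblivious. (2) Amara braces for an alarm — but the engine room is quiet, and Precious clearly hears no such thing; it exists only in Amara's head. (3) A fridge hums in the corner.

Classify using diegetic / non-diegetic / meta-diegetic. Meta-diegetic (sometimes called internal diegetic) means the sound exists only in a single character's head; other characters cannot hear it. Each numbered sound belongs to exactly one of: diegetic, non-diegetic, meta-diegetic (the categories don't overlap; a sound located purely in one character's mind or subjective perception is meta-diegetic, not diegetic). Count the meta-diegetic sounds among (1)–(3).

(1) is meta-diegetic: the music is a memory playing inside Amara's mind alone; no real-world source, Precious can't hear it.
Sound (2): Amara alone 'hears' it — an imagined sound, not present in the space, so meta-diegetic.
Sound (3): a fridge is part of the location's real environment, so diegetic.
So 2 of the 3 are meta-diegetic: (1), (2).

2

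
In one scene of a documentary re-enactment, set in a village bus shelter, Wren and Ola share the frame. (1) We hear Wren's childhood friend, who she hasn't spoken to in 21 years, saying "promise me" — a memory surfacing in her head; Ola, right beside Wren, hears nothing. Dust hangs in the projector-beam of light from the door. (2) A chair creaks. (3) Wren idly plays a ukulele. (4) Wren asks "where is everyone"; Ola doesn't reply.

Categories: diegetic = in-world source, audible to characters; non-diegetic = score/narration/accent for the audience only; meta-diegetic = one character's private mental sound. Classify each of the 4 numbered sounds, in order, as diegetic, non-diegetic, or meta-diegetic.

(1) is meta-diegetic: the voice is a memory playing only inside Wren's mind; Ola can't hear it.
(2) is diegetic: a chair is a real object/event in the scene's world.
Sound (3): Wren is producing the music live, in the story world, so diegetic.
(4) on-screen dialogue — Wren speaks and Ola is there to hear → diegetic.

meta-diegetic, diegetic, diegetic, diegetic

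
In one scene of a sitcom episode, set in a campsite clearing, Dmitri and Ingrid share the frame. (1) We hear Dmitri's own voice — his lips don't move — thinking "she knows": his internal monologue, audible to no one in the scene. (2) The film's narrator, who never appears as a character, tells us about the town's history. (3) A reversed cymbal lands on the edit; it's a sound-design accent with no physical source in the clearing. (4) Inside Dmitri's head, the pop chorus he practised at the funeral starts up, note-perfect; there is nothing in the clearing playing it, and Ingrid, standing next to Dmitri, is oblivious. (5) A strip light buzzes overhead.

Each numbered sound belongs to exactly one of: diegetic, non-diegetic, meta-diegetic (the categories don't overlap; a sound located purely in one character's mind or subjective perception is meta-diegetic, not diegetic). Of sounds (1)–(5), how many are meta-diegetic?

2

(1) it's Dmitri's unspoken thought, heard only by the audience via his subjectivity → meta-diegetic.
Sound (2): the narrator exists outside the story world, addressing only the audience, so non-diegetic.
(3) an editorial stinger — it belongs to the cut, not the story world → non-diegetic.
(4) is meta-diegetic: the music is a memory playing inside Dmitri's mind alone; no real-world source, Ingrid can't hear it.
Sound (5): ambient/room sound belonging to the story's physical space, so diegetic.
Meta-diegetic: (1), (4) — that's 2.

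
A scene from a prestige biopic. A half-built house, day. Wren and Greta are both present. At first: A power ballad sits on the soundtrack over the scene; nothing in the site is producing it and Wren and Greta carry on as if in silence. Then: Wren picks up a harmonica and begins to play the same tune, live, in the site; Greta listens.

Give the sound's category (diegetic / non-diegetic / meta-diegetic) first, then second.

non-diegetic, diegetic

First: no in-world source exists and no character can hear it — underscore → non-diegetic.
Second: a harmonica is now a real source in the story world and the characters hear it → diegetic.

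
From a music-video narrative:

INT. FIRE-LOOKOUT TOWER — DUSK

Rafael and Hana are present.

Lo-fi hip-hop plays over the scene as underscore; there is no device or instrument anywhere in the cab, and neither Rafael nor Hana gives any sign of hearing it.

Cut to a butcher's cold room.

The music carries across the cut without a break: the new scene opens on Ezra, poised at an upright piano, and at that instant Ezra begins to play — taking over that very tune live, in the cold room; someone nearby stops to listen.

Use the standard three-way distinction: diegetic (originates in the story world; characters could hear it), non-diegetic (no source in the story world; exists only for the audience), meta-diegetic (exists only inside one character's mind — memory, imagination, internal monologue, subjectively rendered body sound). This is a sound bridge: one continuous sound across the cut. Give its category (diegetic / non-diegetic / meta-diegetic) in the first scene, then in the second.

Scene one: there's no in-world source anywhere and no character hears it — underscore for the audience only → non-diegetic.
Scene two: from the moment Ezra starts playing, the tune is being performed on an upright piano inside the story world and another character hears it → diegetic.

non-diegetic, diegetic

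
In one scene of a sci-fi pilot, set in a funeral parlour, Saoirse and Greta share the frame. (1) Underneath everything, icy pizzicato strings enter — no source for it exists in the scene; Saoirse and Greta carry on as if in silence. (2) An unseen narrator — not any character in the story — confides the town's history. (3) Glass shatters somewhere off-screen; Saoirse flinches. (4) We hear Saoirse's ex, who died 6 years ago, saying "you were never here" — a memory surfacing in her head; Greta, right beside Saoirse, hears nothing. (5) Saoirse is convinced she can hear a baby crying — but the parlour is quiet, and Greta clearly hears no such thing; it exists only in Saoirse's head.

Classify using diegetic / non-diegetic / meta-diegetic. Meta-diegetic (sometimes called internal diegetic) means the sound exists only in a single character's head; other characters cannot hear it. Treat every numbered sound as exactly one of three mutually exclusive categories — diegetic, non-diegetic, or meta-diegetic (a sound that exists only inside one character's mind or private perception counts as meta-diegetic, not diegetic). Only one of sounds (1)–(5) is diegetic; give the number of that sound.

(1) score with no on-screen or off-screen source; it exists for the audience alone → non-diegetic.
Sound (2): commentary laid over the scene from outside the fiction, so non-diegetic.
(3) is diegetic: the sound comes from glass physically present in the location.
Sound (4): it's Saoirse's recollection rendered as sound; the other character can't hear it, so meta-diegetic.
Sound (5): the sound is imagined by Saoirse; nothing in the story world is producing it and Greta can't hear it, so meta-diegetic.
Only (3) is diegetic.

3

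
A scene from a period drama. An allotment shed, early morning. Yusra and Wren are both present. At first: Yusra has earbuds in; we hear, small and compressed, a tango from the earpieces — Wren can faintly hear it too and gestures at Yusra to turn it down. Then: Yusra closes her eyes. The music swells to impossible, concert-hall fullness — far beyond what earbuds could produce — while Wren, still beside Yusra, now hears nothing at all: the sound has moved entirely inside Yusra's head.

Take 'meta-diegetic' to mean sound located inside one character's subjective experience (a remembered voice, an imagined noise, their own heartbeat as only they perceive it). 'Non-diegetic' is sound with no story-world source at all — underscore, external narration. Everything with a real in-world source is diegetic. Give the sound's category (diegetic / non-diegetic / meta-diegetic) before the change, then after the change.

diegetic, meta-diegetic

Before the change: the earbuds are a physical source both characters can hear → diegetic.
After the change: the music now exists only as Yusra's subjective experience; Wren can no longer hear it → meta-diegetic.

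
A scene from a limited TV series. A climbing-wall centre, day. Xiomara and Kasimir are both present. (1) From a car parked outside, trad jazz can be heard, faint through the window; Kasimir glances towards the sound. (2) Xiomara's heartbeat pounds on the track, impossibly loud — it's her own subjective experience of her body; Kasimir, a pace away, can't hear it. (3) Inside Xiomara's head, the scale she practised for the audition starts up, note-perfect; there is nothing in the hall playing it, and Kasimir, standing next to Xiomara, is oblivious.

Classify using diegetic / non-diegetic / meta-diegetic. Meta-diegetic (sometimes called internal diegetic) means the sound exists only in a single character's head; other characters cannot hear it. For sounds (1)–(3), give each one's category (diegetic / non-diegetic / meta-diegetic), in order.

Sound (1): the music has an off-screen but real-world source and a character hears it, so diegetic.
(2) a subjective body sound — Xiomara's private perception, inaudible to Kasimir → meta-diegetic.
(3) is meta-diegetic: it lives in Xiomara's subjectivity, not in the hall.

diegetic, meta-diegetic, meta-diegetic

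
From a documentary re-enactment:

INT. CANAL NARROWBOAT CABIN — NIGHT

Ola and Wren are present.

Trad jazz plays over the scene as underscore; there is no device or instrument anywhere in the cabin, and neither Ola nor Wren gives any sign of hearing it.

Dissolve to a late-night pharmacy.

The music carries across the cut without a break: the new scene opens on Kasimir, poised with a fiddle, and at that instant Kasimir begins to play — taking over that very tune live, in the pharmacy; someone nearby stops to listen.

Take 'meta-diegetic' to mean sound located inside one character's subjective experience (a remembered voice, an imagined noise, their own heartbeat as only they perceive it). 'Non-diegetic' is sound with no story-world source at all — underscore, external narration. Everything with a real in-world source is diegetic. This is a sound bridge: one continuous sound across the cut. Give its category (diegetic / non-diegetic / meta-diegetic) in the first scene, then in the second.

non-diegetic, diegetic

Scene one: there's no in-world source anywhere and no character hears it — underscore for the audience only → non-diegetic.
Scene two: from the moment Kasimir starts playing, the tune is being performed on a fiddle inside the story world and another character hears it → diegetic.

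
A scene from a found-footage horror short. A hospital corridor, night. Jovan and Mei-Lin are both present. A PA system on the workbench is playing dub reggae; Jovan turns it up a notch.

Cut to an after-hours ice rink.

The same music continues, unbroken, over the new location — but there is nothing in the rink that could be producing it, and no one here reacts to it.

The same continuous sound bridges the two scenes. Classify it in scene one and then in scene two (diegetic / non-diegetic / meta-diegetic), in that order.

Scene one: a PA system is an on-screen source and Jovan reacts to it → diegetic.
Scene two: there is no source in the rink and no one hears it — it's now underscore → non-diegetic.

diegetic, non-diegetic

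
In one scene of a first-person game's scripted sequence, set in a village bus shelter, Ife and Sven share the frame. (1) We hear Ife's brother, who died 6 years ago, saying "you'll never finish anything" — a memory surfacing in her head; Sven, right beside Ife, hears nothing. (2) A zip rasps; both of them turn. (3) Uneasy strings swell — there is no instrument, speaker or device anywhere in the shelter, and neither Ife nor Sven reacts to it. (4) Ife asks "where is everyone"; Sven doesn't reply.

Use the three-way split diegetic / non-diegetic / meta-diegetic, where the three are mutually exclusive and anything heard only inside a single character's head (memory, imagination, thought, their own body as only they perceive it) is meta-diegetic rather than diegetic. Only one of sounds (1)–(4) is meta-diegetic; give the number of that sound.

1

Sound (1): a remembered line, private to Ife — not present in the room, not audible to Sven, so meta-diegetic.
Sound (2): an in-world source (a zip); characters could hear it, so diegetic.
Sound (3): it has no source in the story world and no character can hear it — it's underscore, so non-diegetic.
Sound (4): spoken by a character present in the story world, so diegetic.
Only (1) is meta-diegetic.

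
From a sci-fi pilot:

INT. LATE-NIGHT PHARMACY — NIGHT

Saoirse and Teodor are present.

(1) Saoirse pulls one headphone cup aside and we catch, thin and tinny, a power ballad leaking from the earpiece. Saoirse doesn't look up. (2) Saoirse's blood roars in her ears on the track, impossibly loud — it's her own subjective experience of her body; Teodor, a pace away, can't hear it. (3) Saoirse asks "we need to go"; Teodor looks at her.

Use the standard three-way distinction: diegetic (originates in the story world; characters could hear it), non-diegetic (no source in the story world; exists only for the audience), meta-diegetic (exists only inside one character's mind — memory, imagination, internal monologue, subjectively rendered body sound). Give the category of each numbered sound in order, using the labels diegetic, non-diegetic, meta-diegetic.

(1) is diegetic: the earpiece is a real device on Saoirse's head — source music.
(2) a subjective body sound — Saoirse's private perception, inaudible to Teodor → meta-diegetic.
(3) is diegetic: Saoirse is a character speaking aloud in the scene.

diegetic, meta-diegetic, diegetic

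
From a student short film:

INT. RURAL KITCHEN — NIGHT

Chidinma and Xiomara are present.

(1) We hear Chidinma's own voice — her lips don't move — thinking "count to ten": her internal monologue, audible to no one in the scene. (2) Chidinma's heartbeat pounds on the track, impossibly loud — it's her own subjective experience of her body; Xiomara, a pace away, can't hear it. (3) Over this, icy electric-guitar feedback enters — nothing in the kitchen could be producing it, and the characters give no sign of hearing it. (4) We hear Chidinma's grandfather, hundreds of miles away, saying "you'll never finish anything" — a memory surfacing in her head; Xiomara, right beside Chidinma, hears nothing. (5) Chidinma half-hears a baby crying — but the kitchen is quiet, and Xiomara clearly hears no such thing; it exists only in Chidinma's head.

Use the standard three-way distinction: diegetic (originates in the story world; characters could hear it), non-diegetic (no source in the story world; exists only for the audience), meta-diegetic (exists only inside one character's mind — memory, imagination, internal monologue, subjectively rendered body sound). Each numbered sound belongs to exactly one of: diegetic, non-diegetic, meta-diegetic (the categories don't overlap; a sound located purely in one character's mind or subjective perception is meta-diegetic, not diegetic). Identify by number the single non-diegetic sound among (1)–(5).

3

Sound (1): internal monologue — inside Chidinma's mind, not spoken into the scene, so meta-diegetic.
(2) it's Chidinma's internal bodily sensation rendered as sound; only Chidinma 'hears' it → meta-diegetic.
Sound (3): score with no on-screen or off-screen source; it exists for the audience alone, so non-diegetic.
Sound (4): it's Chidinma's recollection rendered as sound; the other character can't hear it, so meta-diegetic.
(5) is meta-diegetic: subjective to Chidinma: the kitchen is silent and Xiomara hears nothing.
Only (3) is non-diegetic.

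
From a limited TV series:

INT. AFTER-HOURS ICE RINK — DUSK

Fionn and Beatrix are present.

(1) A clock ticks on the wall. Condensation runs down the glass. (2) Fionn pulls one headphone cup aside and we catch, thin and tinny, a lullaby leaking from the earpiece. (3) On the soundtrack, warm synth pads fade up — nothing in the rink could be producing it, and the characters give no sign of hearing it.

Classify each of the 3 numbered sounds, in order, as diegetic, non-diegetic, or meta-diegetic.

Sound (1): a clock is a real object/event in the scene's world, so diegetic.
(2) is diegetic: the earpiece is a real device on Fionn's head — source music.
Sound (3): nothing in the rink produces it and the characters don't hear it — pure soundtrack, so non-diegetic.

diegetic, diegetic, non-diegetic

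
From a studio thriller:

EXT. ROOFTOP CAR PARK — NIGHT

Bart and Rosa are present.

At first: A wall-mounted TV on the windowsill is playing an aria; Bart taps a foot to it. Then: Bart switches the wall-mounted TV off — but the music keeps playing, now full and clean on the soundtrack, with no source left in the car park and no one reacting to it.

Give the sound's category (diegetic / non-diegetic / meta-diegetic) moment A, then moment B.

Moment A: a wall-mounted TV is a real in-scene source and Bart reacts to it → diegetic.
Moment B: there is no longer any in-world source and no one can hear it — it has become underscore → non-diegetic.

diegetic, non-diegetic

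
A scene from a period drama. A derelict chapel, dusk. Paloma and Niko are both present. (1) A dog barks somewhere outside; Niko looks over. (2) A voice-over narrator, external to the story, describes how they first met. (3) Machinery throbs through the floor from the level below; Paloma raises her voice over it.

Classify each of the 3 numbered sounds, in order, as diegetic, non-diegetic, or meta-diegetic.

(1) is diegetic: an in-world source (a dog); characters could hear it.
(2) commentary laid over the scene from outside the fiction → non-diegetic.
Sound (3): it's the actual ambient sound of the location, so diegetic.

diegetic, non-diegetic, diegetic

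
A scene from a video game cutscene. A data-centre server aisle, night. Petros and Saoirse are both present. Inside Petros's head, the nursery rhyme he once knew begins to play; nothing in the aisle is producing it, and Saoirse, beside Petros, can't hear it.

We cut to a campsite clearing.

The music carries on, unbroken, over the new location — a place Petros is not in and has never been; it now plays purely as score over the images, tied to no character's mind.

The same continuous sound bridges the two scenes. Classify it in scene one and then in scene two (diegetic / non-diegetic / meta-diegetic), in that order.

meta-diegetic, non-diegetic

Scene one: the music exists only inside Petros's mind; Saoirse can't hear it → meta-diegetic.
Scene two: it's detached from Petros entirely and plays over unrelated images with no in-world source — conventional underscore → non-diegetic.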